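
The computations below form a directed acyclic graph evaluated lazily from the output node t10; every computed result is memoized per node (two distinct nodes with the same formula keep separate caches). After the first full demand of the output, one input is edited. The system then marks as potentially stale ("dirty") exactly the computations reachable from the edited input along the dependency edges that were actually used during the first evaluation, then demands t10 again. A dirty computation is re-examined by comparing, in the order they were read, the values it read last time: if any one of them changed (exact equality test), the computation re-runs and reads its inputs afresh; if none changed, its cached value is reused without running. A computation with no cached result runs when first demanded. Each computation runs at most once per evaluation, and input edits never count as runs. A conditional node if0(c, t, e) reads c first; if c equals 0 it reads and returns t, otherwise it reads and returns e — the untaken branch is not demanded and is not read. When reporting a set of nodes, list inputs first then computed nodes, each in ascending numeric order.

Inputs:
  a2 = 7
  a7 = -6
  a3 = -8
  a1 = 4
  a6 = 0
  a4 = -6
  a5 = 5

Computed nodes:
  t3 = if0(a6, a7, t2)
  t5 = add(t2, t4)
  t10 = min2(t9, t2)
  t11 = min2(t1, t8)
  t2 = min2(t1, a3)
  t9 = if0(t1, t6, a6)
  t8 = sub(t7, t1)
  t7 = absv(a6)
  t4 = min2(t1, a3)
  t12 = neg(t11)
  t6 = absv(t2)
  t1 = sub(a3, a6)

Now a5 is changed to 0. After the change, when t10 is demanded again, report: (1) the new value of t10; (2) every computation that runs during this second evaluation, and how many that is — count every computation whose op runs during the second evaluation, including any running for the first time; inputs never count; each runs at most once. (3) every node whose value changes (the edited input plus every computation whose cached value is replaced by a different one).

Demanding t10 again yields -8.
0 computations run: none.
The nodes whose values change: a5.
Note the shortcut — nothing in the graph depends on a5 at all, so no recomputation happens.

First demand of the output computes:
  t1 = sub(-8, 0) = -8
  t2 = min2(-8, -8) = -8
  t9 = if0(t1=-8 -> else branch a6) = 0
  t10 = min2(0, -8) = -8

After the edit, cleaning proceeds:
  no node depends on a5 at all; the second demand re-runs nothing.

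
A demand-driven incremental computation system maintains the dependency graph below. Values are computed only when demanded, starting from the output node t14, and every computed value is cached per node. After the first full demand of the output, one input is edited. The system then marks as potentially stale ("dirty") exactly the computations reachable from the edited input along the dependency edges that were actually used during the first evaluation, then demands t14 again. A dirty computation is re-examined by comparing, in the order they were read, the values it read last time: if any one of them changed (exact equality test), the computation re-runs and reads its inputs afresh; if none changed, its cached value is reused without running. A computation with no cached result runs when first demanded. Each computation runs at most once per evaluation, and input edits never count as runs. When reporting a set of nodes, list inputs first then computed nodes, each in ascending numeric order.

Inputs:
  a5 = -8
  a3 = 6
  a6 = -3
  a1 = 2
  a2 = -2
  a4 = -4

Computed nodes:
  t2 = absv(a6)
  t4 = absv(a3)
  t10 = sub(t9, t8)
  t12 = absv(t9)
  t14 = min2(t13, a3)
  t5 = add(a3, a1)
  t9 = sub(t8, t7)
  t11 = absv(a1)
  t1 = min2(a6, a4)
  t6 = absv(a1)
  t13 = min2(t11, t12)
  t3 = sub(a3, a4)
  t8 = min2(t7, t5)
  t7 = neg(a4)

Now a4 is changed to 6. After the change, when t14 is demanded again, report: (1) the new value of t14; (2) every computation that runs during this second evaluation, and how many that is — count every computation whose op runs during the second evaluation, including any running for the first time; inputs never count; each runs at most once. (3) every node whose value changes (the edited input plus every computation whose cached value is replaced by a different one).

First evaluation (everything demanded from the output):
  t5 = add(6, 2) = 8
  t7 = neg(-4) = 4
  t8 = min2(4, 8) = 4
  t9 = sub(4, 4) = 0
  t11 = absv(2) = 2
  t12 = absv(0) = 0
  t13 = min2(2, 0) = 0
  t14 = min2(0, 6) = 0

Propagation after the edit:
  t7: runs — a4 -4->6; result -6.
  t8: runs — t7 4->-6; result -6.
  t9: runs — t8 4->-6; t7 4->-6; result 0 (same value as before).
  t12: checked — values it read are unchanged (t9 unchanged); reused cached 0 without running.
  t13: checked — values it read are unchanged (t11 unchanged, t12 unchanged); reused cached 0 without running.
  t14: checked — values it read are unchanged (t13 unchanged, a3 unchanged); reused cached 0 without running.

Key observation: the change is absorbed at t9 — it re-runs but produces the same value, and the output's value is unchanged.

New value of t14: 0.
Computations that run: t7, t8, t9 — 3 in total.
Values that change: a4, t7, t8.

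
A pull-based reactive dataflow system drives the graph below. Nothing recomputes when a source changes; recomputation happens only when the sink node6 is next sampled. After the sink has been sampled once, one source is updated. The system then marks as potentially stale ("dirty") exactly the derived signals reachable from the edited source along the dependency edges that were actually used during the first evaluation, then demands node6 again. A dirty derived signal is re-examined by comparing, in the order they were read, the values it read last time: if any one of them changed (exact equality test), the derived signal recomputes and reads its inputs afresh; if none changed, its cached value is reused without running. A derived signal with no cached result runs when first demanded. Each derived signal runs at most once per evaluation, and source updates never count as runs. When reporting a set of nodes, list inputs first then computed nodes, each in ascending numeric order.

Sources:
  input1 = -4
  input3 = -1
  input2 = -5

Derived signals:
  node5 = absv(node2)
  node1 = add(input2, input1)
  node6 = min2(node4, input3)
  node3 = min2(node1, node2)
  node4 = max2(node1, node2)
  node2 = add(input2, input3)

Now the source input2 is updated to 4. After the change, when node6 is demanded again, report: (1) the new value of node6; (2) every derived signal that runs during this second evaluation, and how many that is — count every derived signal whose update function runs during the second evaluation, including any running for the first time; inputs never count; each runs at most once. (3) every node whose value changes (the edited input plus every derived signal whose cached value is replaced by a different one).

First evaluation (everything demanded from the output):
  node1 = add(-5, -4) = -9
  node2 = add(-5, -1) = -6
  node4 = max2(-9, -6) = -6
  node6 = min2(-6, -1) = -6

Propagation after the edit:
  node1: runs — input2 -5->4; result 0.
  node2: runs — input2 -5->4; result 3.
  node4: runs — node1 -9->0; node2 -6->3; result 3.
  node6: runs — node4 -6->3; result -1.

New value of node6: -1.
Derived signals that run: node1, node2, node4, node6 — 4 in total.
Values that change: input2, node1, node2, node4, node6.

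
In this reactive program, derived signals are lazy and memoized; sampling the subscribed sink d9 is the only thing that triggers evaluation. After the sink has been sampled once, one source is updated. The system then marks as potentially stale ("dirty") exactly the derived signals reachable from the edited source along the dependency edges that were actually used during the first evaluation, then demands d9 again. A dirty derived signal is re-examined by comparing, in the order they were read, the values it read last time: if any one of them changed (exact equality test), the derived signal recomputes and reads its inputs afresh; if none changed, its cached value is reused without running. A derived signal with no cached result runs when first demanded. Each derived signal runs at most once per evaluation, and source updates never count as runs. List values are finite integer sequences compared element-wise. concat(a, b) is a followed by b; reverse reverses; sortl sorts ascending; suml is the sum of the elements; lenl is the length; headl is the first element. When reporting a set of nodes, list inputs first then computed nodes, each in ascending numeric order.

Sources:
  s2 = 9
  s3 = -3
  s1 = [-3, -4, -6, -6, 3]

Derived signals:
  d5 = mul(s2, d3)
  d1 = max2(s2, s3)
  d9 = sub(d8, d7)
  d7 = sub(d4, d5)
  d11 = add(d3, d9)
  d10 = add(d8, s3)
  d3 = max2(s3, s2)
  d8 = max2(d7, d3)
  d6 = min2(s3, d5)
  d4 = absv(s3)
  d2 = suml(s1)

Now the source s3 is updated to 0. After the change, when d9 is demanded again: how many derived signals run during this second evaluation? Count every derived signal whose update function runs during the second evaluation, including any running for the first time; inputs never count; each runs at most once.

5 derived signals run: d3, d4, d7, d8, d9.
Note where the cutoff bites: d5 is checked, finds nothing changed, and keeps its cache.

First demand of the output computes:
  d3 = max2(-3, 9) = 9
  d4 = absv(-3) = 3
  d5 = mul(9, 9) = 81
  d7 = sub(3, 81) = -78
  d8 = max2(-78, 9) = 9
  d9 = sub(9, -78) = 87

After the edit, cleaning proceeds:
  d3: a read changed (s3 -3->0) — executes, giving 9 — identical to its old value.
  d4: a read changed (s3 -3->0) — executes, giving 0.
  d5: dirty, but its reads are unchanged (s2 unchanged, d3 unchanged); cached 81 stands.
  d7: a read changed (d4 3->0) — executes, giving -81.
  d8: a read changed (d7 -78->-81) — executes, giving 9 — identical to its old value.
  d9: a read changed (d7 -78->-81) — executes, giving 90.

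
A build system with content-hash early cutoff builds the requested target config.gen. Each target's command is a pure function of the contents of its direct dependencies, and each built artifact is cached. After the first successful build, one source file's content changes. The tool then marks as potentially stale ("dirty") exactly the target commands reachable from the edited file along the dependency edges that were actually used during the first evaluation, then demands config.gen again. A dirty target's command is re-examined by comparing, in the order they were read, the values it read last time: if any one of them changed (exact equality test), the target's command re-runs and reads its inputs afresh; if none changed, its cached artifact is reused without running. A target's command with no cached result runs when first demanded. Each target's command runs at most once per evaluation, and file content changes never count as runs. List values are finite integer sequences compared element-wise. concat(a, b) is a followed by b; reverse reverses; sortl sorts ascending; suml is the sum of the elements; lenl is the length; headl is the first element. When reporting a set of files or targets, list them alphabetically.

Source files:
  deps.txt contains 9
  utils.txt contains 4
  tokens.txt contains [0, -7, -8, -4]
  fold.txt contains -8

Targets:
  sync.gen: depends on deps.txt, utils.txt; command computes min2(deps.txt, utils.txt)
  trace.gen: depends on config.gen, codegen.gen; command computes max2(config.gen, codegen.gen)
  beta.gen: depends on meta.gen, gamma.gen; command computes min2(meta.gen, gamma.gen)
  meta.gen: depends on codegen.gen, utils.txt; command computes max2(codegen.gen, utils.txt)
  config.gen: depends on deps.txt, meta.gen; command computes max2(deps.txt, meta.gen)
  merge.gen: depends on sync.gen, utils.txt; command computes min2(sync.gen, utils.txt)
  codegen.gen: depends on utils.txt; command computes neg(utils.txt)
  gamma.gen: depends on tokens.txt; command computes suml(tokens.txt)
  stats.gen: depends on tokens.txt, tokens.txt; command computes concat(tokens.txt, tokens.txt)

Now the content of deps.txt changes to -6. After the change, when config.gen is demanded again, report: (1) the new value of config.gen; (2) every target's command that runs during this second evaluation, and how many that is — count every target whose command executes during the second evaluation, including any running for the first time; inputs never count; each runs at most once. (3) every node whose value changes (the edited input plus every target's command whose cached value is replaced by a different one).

First evaluation (everything demanded from the output):
  codegen.gen = neg(4) = -4
  meta.gen = max2(-4, 4) = 4
  config.gen = max2(9, 4) = 9

Propagation after the edit:
  config.gen: runs — deps.txt 9->-6; result 4.

New value of config.gen: 4.
Target commands that run: config.gen — 1 in total.
Values that change: config.gen, deps.txt.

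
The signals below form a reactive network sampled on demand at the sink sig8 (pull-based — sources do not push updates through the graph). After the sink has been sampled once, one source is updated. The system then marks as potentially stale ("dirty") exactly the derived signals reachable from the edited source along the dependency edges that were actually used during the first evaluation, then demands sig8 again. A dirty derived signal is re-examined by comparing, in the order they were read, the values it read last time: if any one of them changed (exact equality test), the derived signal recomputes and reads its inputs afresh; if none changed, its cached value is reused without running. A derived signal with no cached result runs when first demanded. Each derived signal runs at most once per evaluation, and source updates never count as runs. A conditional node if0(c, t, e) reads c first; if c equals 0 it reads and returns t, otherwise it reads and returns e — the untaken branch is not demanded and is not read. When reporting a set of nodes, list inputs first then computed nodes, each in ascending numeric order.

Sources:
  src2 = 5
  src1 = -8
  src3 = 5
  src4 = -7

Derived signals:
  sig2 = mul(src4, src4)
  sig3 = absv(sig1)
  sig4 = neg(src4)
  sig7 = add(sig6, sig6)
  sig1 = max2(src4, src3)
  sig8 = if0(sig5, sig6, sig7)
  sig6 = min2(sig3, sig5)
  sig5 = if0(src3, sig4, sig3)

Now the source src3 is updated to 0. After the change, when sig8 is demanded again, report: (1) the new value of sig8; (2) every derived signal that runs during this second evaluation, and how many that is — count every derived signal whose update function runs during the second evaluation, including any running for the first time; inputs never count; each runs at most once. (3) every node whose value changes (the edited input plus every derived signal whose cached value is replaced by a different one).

sig8 now evaluates to 0.
Run set: sig1, sig3, sig4, sig5, sig6, sig7, sig8 (7 run).
Changed values: src3, sig1, sig3, sig5, sig6, sig7, sig8.
The important point: the flipped condition pulls in fresh nodes; sig4 runs for the first time.

Initial pass — values computed on the first demand:
  sig1 = max2(-7, 5) = 5
  sig3 = absv(5) = 5
  sig5 = if0(src3=5 -> else branch sig3) = 5
  sig6 = min2(5, 5) = 5
  sig7 = add(5, 5) = 10
  sig8 = if0(sig5=5 -> else branch sig7) = 10

Second demand — change propagation:
  sig1: re-runs because src3 5->0; new result 0.
  sig3: re-runs because sig1 5->0; new result 0.
  sig4: newly demanded (no cache) — executes and yields 7.
  sig5: re-runs because src3 5->0; sig3 5->0; new result 7.
  sig6: re-runs because sig3 5->0; sig5 5->7; new result 0.
  sig7: re-runs because sig6 5->0; sig6 5->0; new result 0.
  sig8: re-runs because sig5 5->7; sig7 10->0; new result 0.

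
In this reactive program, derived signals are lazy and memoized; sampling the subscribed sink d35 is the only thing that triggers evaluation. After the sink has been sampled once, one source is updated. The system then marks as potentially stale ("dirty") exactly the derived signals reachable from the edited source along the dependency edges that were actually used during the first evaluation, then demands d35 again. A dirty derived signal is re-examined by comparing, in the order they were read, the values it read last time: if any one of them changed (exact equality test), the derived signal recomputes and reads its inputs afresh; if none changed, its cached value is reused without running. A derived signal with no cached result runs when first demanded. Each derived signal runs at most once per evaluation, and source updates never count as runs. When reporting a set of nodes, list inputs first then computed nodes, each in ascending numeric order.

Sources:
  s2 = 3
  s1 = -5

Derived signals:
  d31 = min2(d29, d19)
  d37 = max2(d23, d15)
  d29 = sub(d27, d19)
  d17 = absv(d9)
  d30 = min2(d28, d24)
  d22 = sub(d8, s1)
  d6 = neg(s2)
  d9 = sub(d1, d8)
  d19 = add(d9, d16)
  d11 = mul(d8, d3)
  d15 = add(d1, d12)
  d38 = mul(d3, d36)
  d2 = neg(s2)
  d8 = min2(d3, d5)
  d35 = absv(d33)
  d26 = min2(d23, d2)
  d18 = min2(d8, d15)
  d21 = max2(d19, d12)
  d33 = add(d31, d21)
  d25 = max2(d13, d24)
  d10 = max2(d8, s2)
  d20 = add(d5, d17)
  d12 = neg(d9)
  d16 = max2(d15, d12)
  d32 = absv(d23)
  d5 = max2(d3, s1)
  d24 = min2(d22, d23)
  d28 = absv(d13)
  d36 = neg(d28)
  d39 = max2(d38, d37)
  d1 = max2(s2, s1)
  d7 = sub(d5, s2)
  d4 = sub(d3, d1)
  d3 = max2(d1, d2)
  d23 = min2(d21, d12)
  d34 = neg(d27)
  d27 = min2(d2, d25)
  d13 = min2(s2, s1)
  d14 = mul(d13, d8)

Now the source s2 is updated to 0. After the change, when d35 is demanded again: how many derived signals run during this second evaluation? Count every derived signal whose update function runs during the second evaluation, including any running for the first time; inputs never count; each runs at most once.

19 derived signals run: d1, d2, d3, d5, d8, d9, d13, d15, d16, d19, d21, d22, d23, d24, d27, d29, d31, d33, d35.
Note where the cutoff bites: d12 is checked, finds nothing changed, and keeps its cache.

First demand of the output computes:
  d1 = max2(3, -5) = 3
  d2 = neg(3) = -3
  d3 = max2(3, -3) = 3
  d5 = max2(3, -5) = 3
  d8 = min2(3, 3) = 3
  d9 = sub(3, 3) = 0
  d12 = neg(0) = 0
  d13 = min2(3, -5) = -5
  d15 = add(3, 0) = 3
  d16 = max2(3, 0) = 3
  d19 = add(0, 3) = 3
  d21 = max2(3, 0) = 3
  d22 = sub(3, -5) = 8
  d23 = min2(3, 0) = 0
  d24 = min2(8, 0) = 0
  d25 = max2(-5, 0) = 0
  d27 = min2(-3, 0) = -3
  d29 = sub(-3, 3) = -6
  d31 = min2(-6, 3) = -6
  d33 = add(-6, 3) = -3
  d35 = absv(-3) = 3

After the edit, cleaning proceeds:
  d1: a read changed (s2 3->0) — executes, giving 0.
  d2: a read changed (s2 3->0) — executes, giving 0.
  d3: a read changed (d1 3->0; d2 -3->0) — executes, giving 0.
  d5: a read changed (d3 3->0) — executes, giving 0.
  d8: a read changed (d3 3->0; d5 3->0) — executes, giving 0.
  d9: a read changed (d1 3->0; d8 3->0) — executes, giving 0 — identical to its old value.
  d12: dirty, but its reads are unchanged (d9 unchanged); cached 0 stands.
  d13: a read changed (s2 3->0) — executes, giving -5 — identical to its old value.
  d15: a read changed (d1 3->0) — executes, giving 0.
  d16: a read changed (d15 3->0) — executes, giving 0.
  d19: a read changed (d16 3->0) — executes, giving 0.
  d21: a read changed (d19 3->0) — executes, giving 0.
  d22: a read changed (d8 3->0) — executes, giving 5.
  d23: a read changed (d21 3->0) — executes, giving 0 — identical to its old value.
  d24: a read changed (d22 8->5) — executes, giving 0 — identical to its old value.
  d25: dirty, but its reads are unchanged (d13 unchanged, d24 unchanged); cached 0 stands.
  d27: a read changed (d2 -3->0) — executes, giving 0.
  d29: a read changed (d27 -3->0; d19 3->0) — executes, giving 0.
  d31: a read changed (d29 -6->0; d19 3->0) — executes, giving 0.
  d33: a read changed (d31 -6->0; d21 3->0) — executes, giving 0.
  d35: a read changed (d33 -3->0) — executes, giving 0.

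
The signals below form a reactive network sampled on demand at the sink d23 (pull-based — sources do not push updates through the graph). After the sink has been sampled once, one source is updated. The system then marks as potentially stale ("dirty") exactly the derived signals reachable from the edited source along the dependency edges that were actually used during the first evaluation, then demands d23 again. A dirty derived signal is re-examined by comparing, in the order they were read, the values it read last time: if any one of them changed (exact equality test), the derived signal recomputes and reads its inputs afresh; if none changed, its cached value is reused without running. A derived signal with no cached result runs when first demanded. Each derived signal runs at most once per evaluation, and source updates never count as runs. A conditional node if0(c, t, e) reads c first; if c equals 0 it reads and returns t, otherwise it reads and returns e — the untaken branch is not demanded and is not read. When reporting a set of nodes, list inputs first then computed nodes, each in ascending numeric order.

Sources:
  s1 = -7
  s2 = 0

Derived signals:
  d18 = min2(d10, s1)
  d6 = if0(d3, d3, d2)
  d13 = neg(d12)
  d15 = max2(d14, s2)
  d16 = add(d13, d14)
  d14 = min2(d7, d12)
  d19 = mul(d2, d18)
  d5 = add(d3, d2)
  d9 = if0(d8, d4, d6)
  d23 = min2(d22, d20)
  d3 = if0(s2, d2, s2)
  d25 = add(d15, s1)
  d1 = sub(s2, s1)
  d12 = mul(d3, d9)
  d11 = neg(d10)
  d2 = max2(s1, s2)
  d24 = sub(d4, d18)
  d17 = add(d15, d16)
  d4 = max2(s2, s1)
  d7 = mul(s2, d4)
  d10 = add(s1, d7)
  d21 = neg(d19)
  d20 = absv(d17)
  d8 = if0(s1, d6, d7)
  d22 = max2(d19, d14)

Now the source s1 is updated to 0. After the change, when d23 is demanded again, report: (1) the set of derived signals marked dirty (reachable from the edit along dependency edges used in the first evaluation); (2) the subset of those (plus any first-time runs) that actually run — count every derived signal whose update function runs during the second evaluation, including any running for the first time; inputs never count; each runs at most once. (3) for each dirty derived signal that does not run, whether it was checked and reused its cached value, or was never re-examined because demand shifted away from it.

Dirty set: d2, d3, d4, d7, d8, d9, d10, d12, d13, d14, d15, d16, d17, d18, d19, d20, d22, d23.
Run set: d2, d4, d6, d8, d10, d18, d19 (7 run).
Re-examined without running (cache reused): d3, d7, d9, d12, d13, d14, d15, d16, d17, d20, d22, d23.
The important point: the flipped condition pulls in fresh nodes; d6 runs for the first time.

Initial pass — values computed on the first demand:
  d2 = max2(-7, 0) = 0
  d3 = if0(s2=0 -> then branch d2) = 0
  d4 = max2(0, -7) = 0
  d7 = mul(0, 0) = 0
  d8 = if0(s1=-7 -> else branch d7) = 0
  d9 = if0(d8=0 -> then branch d4) = 0
  d10 = add(-7, 0) = -7
  d12 = mul(0, 0) = 0
  d13 = neg(0) = 0
  d14 = min2(0, 0) = 0
  d15 = max2(0, 0) = 0
  d16 = add(0, 0) = 0
  d17 = add(0, 0) = 0
  d18 = min2(-7, -7) = -7
  d19 = mul(0, -7) = 0
  d20 = absv(0) = 0
  d22 = max2(0, 0) = 0
  d23 = min2(0, 0) = 0

Second demand — change propagation:
  d2: re-runs because s1 -7->0; new result 0 (unchanged).
  d3: re-examined; everything it read last time is the same (s2 unchanged, d2 unchanged) — cache 0 kept, no run.
  d4: re-runs because s1 -7->0; new result 0 (unchanged).
  d6: newly demanded (no cache) — executes and yields 0.
  d7: re-examined; everything it read last time is the same (s2 unchanged, d4 unchanged) — cache 0 kept, no run.
  d8: re-runs because s1 -7->0; new result 0 (unchanged).
  d9: re-examined; everything it read last time is the same (d8 unchanged, d4 unchanged) — cache 0 kept, no run.
  d10: re-runs because s1 -7->0; new result 0.
  d12: re-examined; everything it read last time is the same (d3 unchanged, d9 unchanged) — cache 0 kept, no run.
  d13: re-examined; everything it read last time is the same (d12 unchanged) — cache 0 kept, no run.
  d14: re-examined; everything it read last time is the same (d7 unchanged, d12 unchanged) — cache 0 kept, no run.
  d15: re-examined; everything it read last time is the same (d14 unchanged, s2 unchanged) — cache 0 kept, no run.
  d16: re-examined; everything it read last time is the same (d13 unchanged, d14 unchanged) — cache 0 kept, no run.
  d17: re-examined; everything it read last time is the same (d15 unchanged, d16 unchanged) — cache 0 kept, no run.
  d18: re-runs because d10 -7->0; s1 -7->0; new result 0.
  d19: re-runs because d18 -7->0; new result 0 (unchanged).
  d20: re-examined; everything it read last time is the same (d17 unchanged) — cache 0 kept, no run.
  d22: re-examined; everything it read last time is the same (d19 unchanged, d14 unchanged) — cache 0 kept, no run.
  d23: re-examined; everything it read last time is the same (d22 unchanged, d20 unchanged) — cache 0 kept, no run.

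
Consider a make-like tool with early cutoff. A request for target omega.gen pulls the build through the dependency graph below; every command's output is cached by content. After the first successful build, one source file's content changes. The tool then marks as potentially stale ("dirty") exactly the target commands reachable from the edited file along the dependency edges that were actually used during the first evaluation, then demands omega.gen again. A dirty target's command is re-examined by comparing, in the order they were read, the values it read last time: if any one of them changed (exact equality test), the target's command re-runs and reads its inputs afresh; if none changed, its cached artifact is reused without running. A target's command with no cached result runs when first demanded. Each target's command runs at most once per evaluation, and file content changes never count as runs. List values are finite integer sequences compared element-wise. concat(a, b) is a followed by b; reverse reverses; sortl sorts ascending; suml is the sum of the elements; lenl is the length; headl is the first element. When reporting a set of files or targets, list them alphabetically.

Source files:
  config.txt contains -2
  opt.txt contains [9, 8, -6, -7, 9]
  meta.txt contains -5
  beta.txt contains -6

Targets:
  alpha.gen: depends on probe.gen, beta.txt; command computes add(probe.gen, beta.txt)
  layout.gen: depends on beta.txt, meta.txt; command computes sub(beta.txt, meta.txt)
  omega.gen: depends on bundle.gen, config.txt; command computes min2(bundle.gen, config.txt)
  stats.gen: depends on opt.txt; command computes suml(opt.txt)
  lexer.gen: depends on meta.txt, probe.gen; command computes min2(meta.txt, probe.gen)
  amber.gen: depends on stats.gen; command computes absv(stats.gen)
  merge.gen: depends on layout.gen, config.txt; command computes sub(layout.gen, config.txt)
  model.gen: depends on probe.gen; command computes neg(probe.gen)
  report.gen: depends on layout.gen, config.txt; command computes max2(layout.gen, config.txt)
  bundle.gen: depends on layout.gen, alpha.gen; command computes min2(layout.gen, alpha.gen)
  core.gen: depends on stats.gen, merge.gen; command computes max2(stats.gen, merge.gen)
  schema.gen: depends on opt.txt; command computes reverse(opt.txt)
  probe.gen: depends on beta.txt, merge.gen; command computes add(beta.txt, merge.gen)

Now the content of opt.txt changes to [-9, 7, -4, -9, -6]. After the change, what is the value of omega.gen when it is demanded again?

Demanding omega.gen again yields -11.
Note the shortcut — opt.txt feeds only undemanded nodes, so no recomputation happens.

First demand of the output computes:
  layout.gen = sub(-6, -5) = -1
  merge.gen = sub(-1, -2) = 1
  probe.gen = add(-6, 1) = -5
  alpha.gen = add(-5, -6) = -11
  bundle.gen = min2(-1, -11) = -11
  omega.gen = min2(-11, -2) = -11

After the edit, cleaning proceeds:
  opt.txt only reaches undemanded nodes; the second demand re-runs nothing.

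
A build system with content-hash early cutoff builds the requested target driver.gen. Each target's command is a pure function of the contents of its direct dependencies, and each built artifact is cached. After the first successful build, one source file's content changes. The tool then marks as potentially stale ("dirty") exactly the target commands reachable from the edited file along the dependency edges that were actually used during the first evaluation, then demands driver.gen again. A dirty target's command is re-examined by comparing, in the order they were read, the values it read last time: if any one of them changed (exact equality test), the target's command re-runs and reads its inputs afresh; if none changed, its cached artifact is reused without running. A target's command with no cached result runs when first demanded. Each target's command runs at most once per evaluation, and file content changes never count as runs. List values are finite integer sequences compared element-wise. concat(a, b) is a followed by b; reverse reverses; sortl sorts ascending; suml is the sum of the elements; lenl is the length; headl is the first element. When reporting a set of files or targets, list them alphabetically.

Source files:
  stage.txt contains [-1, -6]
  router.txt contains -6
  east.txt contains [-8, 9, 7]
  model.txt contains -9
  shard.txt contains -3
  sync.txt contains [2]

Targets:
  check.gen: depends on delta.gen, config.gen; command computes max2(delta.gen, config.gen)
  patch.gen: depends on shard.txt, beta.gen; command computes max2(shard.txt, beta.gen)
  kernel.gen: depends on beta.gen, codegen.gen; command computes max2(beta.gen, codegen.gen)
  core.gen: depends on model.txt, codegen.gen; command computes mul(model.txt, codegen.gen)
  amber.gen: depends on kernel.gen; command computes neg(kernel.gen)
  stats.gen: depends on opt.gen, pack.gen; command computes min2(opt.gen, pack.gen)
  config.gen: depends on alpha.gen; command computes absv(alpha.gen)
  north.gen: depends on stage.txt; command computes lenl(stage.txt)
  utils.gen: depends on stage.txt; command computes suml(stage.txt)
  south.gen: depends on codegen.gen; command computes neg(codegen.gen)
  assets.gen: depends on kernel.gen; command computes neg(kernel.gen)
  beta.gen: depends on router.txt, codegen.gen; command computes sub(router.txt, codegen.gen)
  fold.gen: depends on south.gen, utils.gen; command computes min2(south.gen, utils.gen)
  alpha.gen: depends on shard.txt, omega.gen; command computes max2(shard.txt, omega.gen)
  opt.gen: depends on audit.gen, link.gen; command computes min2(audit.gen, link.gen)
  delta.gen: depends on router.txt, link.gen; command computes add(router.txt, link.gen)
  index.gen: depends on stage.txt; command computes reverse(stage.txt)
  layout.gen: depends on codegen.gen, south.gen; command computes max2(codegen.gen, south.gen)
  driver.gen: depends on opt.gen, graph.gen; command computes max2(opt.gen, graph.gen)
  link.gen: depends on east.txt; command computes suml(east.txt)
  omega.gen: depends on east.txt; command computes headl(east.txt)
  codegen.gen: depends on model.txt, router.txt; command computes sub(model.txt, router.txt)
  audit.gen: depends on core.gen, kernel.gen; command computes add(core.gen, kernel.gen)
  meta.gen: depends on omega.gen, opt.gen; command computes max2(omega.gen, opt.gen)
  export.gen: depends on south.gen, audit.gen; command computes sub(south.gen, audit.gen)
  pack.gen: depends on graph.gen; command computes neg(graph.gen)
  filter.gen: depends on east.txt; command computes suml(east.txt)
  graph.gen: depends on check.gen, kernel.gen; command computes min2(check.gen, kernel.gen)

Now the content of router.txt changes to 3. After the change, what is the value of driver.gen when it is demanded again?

First evaluation (everything demanded from the output):
  codegen.gen = sub(-9, -6) = -3
  beta.gen = sub(-6, -3) = -3
  core.gen = mul(-9, -3) = 27
  kernel.gen = max2(-3, -3) = -3
  audit.gen = add(27, -3) = 24
  link.gen = suml([-8, 9, 7]) = 8
  delta.gen = add(-6, 8) = 2
  omega.gen = headl([-8, 9, 7]) = -8
  alpha.gen = max2(-3, -8) = -3
  config.gen = absv(-3) = 3
  check.gen = max2(2, 3) = 3
  graph.gen = min2(3, -3) = -3
  opt.gen = min2(24, 8) = 8
  driver.gen = max2(8, -3) = 8

Propagation after the edit:
  codegen.gen: runs — router.txt -6->3; result -12.
  beta.gen: runs — router.txt -6->3; codegen.gen -3->-12; result 15.
  core.gen: runs — codegen.gen -3->-12; result 108.
  delta.gen: runs — router.txt -6->3; result 11.
  check.gen: runs — delta.gen 2->11; result 11.
  kernel.gen: runs — beta.gen -3->15; codegen.gen -3->-12; result 15.
  audit.gen: runs — core.gen 27->108; kernel.gen -3->15; result 123.
  graph.gen: runs — check.gen 3->11; kernel.gen -3->15; result 11.
  opt.gen: runs — audit.gen 24->123; result 8 (same value as before).
  driver.gen: runs — graph.gen -3->11; result 11.

New value of driver.gen: 11.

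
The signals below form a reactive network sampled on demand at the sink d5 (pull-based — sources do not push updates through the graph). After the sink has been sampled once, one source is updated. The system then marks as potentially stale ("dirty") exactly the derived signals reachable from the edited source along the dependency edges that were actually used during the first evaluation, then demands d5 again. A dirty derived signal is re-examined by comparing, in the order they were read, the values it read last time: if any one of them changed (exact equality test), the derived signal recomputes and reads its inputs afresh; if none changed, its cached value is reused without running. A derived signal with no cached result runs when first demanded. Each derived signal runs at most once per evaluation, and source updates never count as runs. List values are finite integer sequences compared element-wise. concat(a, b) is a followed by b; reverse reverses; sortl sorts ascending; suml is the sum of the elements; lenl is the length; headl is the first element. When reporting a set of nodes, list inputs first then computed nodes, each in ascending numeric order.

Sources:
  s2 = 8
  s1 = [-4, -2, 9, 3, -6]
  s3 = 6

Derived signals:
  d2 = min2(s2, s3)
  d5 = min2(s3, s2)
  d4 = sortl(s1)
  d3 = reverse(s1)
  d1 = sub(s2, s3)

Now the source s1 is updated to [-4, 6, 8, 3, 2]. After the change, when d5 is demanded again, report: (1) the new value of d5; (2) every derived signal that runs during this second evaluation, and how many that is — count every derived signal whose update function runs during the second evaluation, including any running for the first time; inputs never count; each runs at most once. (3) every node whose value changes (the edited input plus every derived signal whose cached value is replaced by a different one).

Initial pass — values computed on the first demand:
  d5 = min2(6, 8) = 6

Second demand — change propagation:
  no demanded computation ever read s1, so the edit dirties nothing and nothing runs.

The important point: nothing the output needs ever reads s1, so the edit is invisible to it.

d5 now evaluates to 6.
Run set: none (0 run).
Changed values: s1.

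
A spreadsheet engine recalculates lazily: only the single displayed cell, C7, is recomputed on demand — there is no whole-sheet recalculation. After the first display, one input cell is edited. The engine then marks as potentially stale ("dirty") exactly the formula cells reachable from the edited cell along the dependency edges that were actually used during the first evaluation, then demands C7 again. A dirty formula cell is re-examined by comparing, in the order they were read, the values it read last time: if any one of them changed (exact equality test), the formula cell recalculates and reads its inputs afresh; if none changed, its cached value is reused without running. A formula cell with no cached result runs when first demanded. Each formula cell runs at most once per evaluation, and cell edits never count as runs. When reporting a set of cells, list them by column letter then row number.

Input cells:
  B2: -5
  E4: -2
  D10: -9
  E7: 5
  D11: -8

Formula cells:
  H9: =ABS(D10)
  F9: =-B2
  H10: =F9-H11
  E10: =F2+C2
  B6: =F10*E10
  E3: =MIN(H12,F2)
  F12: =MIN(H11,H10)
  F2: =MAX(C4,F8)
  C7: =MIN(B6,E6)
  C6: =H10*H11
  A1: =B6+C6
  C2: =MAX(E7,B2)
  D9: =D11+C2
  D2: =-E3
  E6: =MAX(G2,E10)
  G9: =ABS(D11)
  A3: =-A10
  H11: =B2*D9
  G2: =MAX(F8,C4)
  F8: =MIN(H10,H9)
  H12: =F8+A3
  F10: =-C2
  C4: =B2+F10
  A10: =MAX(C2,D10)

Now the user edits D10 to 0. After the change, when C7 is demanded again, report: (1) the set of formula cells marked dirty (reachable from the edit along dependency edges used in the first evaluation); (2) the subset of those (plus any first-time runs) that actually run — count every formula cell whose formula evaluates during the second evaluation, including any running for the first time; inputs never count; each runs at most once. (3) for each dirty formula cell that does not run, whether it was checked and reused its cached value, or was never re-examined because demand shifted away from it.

First evaluation (everything demanded from the output):
  C2 = MAX(5, -5) = 5
  D9 = -8 + 5 = -3
  F9 = -(-5) = 5
  F10 = -(5) = -5
  C4 = -5 + -5 = -10
  H9 = ABS(-9) = 9
  H11 = -5 * -3 = 15
  H10 = 5 - 15 = -10
  F8 = MIN(-10, 9) = -10
  F2 = MAX(-10, -10) = -10
  E10 = -10 + 5 = -5
  B6 = -5 * -5 = 25
  G2 = MAX(-10, -10) = -10
  E6 = MAX(-10, -5) = -5
  C7 = MIN(25, -5) = -5

Propagation after the edit:
  H9: runs — D10 -9->0; result 0.
  F8: runs — H9 9->0; result -10 (same value as before).
  F2: checked — values it read are unchanged (C4 unchanged, F8 unchanged); reused cached -10 without running.
  E10: checked — values it read are unchanged (F2 unchanged, C2 unchanged); reused cached -5 without running.
  B6: checked — values it read are unchanged (F10 unchanged, E10 unchanged); reused cached 25 without running.
  G2: checked — values it read are unchanged (F8 unchanged, C4 unchanged); reused cached -10 without running.
  E6: checked — values it read are unchanged (G2 unchanged, E10 unchanged); reused cached -5 without running.
  C7: checked — values it read are unchanged (B6 unchanged, E6 unchanged); reused cached -5 without running.

Key observation: the change is absorbed at F8 — it re-runs but produces the same value, and the output's value is unchanged.

Marked dirty: B6, C7, E6, E10, F2, F8, G2, H9.
Formula cells that run: F8, H9 — 2 in total.
Checked but reused from cache: B6, C7, E6, E10, F2, G2.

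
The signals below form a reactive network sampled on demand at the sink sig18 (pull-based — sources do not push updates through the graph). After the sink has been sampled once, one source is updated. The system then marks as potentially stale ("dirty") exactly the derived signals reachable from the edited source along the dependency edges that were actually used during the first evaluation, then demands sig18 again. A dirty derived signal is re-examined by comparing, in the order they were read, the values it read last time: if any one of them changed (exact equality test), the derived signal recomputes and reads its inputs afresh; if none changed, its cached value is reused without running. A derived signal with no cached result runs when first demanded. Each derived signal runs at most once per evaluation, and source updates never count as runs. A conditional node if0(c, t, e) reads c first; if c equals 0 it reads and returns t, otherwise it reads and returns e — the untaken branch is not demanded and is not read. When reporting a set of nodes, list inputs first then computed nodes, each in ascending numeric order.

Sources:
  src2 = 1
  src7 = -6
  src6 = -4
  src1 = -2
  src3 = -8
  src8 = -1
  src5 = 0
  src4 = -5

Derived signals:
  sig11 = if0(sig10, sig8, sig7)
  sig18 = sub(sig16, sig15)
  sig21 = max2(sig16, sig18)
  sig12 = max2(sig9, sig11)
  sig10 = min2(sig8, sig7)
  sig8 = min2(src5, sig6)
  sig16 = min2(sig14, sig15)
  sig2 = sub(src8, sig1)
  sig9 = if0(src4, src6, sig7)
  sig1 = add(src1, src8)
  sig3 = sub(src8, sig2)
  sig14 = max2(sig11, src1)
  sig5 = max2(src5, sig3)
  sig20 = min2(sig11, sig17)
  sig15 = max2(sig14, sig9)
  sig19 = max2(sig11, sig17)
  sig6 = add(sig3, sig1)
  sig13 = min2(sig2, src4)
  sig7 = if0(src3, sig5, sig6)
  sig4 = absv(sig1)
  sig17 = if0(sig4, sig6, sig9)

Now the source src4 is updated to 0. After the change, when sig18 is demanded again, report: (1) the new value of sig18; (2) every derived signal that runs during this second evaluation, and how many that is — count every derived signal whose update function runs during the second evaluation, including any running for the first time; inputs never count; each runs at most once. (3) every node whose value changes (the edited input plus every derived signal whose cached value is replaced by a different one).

Initial pass — values computed on the first demand:
  sig1 = add(-2, -1) = -3
  sig2 = sub(-1, -3) = 2
  sig3 = sub(-1, 2) = -3
  sig6 = add(-3, -3) = -6
  sig7 = if0(src3=-8 -> else branch sig6) = -6
  sig8 = min2(0, -6) = -6
  sig9 = if0(src4=-5 -> else branch sig7) = -6
  sig10 = min2(-6, -6) = -6
  sig11 = if0(sig10=-6 -> else branch sig7) = -6
  sig14 = max2(-6, -2) = -2
  sig15 = max2(-2, -6) = -2
  sig16 = min2(-2, -2) = -2
  sig18 = sub(-2, -2) = 0

Second demand — change propagation:
  sig9: re-runs because src4 -5->0; new result -4.
  sig15: re-runs because sig9 -6->-4; new result -2 (unchanged).
  sig16: re-examined; everything it read last time is the same (sig14 unchanged, sig15 unchanged) — cache -2 kept, no run.
  sig18: re-examined; everything it read last time is the same (sig16 unchanged, sig15 unchanged) — cache 0 kept, no run.

The important point: sig15 recomputes to an identical value, and the output ends up unchanged.

sig18 now evaluates to 0.
Run set: sig9, sig15 (2 run).
Changed values: src4, sig9.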